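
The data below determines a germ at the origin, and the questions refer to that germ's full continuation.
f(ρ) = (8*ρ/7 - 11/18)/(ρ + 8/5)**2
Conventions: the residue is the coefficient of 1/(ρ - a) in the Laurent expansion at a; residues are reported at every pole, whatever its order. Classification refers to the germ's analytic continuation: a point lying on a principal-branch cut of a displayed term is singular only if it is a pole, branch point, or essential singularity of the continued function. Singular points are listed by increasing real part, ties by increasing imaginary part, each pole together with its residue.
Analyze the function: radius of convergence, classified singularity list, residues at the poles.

Denominator factor (ρ + 8/5)^2: pole of order 2 at -8/5, modulus 8/5.
The radius of convergence is the smallest modulus among the singular points: 8/5.
At the order-2 pole -8/5 set g(ρ) = (ρ - (-8/5))^2*f(ρ) = 8*ρ/7 - 11/18.
Order-2 pole: residue = g'(a); g'(-8/5) = 8/7, so the residue is 8/7.

Radius of convergence at 0: 8/5.
At -8/5: a pole of order 2; residue 8/7.


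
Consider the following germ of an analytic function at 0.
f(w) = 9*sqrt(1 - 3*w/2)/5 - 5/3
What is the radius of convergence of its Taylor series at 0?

Branch term (9/5)*sqrt(1 - w/(2/3)): its argument vanishes at w = 2/3, a square-root branch point, modulus 2/3.
The radius of convergence is the smallest modulus among the singular points: 2/3.

The radius of convergence is 2/3.


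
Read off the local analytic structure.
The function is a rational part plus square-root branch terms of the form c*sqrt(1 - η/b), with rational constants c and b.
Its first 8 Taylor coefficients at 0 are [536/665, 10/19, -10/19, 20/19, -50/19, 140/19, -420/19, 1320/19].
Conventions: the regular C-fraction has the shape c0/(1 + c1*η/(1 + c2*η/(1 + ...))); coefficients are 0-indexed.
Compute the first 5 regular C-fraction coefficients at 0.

The regular C-fraction coefficients are [536/665, -175/268, 443/268, 268/443, 618/443].

Taylor coefficients (read off): a_0 = 536/665, a_1 = 10/19, a_2 = -10/19, a_3 = 20/19, a_4 = -50/19.
c0 = a_0 = 536/665. Peel one level at a time: if S = 1 + c*η/S' with S'(0) = 1, then c is the η-coefficient of S and S' = c*η/(S - 1).
S_1 = c0/f = 1 + (-175/268)*η + (77525/71824)*η^2 + ...; c1 = -175/268.
S_2 = c1*η/(S_1 - 1) = 1 + (443/268)*η + (-1)*η^2 + ...; c2 = 443/268.
S_3 = c2*η/(S_2 - 1) = 1 + (268/443)*η + (-165624/196249)*η^2 + ...; c3 = 268/443.
S_4 = c3*η/(S_3 - 1) = 1 + (618/443)*η + ...; c4 = 618/443.


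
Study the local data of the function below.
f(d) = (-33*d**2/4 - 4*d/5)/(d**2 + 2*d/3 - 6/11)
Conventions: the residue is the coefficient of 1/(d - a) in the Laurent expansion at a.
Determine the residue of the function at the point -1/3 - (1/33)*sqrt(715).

The residue is 47/20 + (7/50)*sqrt(715).

The factor d**2 + 2*d/3 - 6/11 splits as (d - a)(d - a') with a = -1/3 - (1/33)*sqrt(715), a' = -1/3 + (1/33)*sqrt(715). At the order-1 pole a set g(d) = (d - a)*f(d) = [-33*d**2/4 - 4*d/5] / (d - a').
Simple pole: residue = g(a) at a = -1/3 - (1/33)*sqrt(715), which is 47/20 + (7/50)*sqrt(715).


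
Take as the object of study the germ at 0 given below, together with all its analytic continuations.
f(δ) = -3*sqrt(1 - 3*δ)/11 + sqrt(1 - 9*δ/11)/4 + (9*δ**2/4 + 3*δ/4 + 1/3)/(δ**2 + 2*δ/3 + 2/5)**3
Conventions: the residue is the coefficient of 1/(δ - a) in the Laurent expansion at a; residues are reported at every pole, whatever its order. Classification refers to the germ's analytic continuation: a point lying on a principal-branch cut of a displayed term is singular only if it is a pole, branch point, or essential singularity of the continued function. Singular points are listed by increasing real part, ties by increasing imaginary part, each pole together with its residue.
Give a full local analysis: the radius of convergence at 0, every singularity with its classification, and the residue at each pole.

Denominator factor (δ**2 + 2*δ/3 + 2/5)^3: discriminant -52/45, complex-conjugate roots (-1/3) + ((1/15)*sqrt(65))*i and (-1/3) - ((1/15)*sqrt(65))*i; poles of order 3, moduli (1/5)*sqrt(10) and (1/5)*sqrt(10).
Branch term (-3/11)*sqrt(1 - δ/(1/3)): its argument vanishes at δ = 1/3, a square-root branch point, modulus 1/3.
Branch term (1/4)*sqrt(1 - δ/(11/9)): its argument vanishes at δ = 11/9, a square-root branch point, modulus 11/9.
The radius of convergence is the smallest modulus among the singular points: 1/3.
The branch terms are analytic at (-1/3) - ((1/15)*sqrt(65))*i and contribute nothing to the residue; only the rational part matters.
The factor δ**2 + 2*δ/3 + 2/5 splits as (δ - a)(δ - a') with a = (-1/3) - ((1/15)*sqrt(65))*i, a' = (-1/3) + ((1/15)*sqrt(65))*i. At the order-3 pole a set g(δ) = (δ - a)^3*(rational part) = [9*δ**2/4 + 3*δ/4 + 1/3] / (δ - a')^3.
Order-3 pole: residue = g''(a)/2; g''((-1/3) - ((1/15)*sqrt(65))*i) = ((40095/70304)*sqrt(65))*i, so the residue is ((40095/140608)*sqrt(65))*i.
The branch terms are analytic at (-1/3) + ((1/15)*sqrt(65))*i and contribute nothing to the residue; only the rational part matters.
The factor δ**2 + 2*δ/3 + 2/5 splits as (δ - a)(δ - a') with a = (-1/3) + ((1/15)*sqrt(65))*i, a' = (-1/3) - ((1/15)*sqrt(65))*i. At the order-3 pole a set g(δ) = (δ - a)^3*(rational part) = [9*δ**2/4 + 3*δ/4 + 1/3] / (δ - a')^3.
Order-3 pole: residue = g''(a)/2; g''((-1/3) + ((1/15)*sqrt(65))*i) = -((40095/70304)*sqrt(65))*i, so the residue is -((40095/140608)*sqrt(65))*i.
List the singular points by increasing real part (a conjugate pair: the negative imaginary part first).

Radius of convergence at 0: 1/3.
At (-1/3) - ((1/15)*sqrt(65))*i: a pole of order 3; residue ((40095/140608)*sqrt(65))*i.
At (-1/3) + ((1/15)*sqrt(65))*i: a pole of order 3; residue -((40095/140608)*sqrt(65))*i.
At 1/3: an algebraic (square-root) branch point.
At 11/9: an algebraic (square-root) branch point.


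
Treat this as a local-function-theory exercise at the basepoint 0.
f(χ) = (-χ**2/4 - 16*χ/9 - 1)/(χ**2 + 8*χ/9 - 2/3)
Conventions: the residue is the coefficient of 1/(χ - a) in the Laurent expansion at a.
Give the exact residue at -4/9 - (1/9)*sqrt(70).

The factor χ**2 + 8*χ/9 - 2/3 splits as (χ - a)(χ - a') with a = -4/9 - (1/9)*sqrt(70), a' = -4/9 + (1/9)*sqrt(70). At the order-1 pole a set g(χ) = (χ - a)*f(χ) = [-χ**2/4 - 16*χ/9 - 1] / (χ - a').
Simple pole: residue = g(a) at a = -4/9 - (1/9)*sqrt(70), which is -7/9 + (11/360)*sqrt(70).

The residue is -7/9 + (11/360)*sqrt(70).


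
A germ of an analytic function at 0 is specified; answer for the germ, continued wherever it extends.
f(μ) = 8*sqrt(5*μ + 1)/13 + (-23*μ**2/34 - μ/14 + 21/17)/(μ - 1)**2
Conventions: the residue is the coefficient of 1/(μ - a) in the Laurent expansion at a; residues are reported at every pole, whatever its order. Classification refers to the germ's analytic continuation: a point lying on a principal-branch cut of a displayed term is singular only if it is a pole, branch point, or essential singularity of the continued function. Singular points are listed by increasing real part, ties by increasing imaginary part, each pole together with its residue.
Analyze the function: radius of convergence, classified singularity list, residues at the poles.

Radius of convergence at 0: 1/5.
At -1/5: an algebraic (square-root) branch point.
At 1: a pole of order 2; residue -339/238.

Denominator factor (μ - 1)^2: pole of order 2 at 1, modulus 1.
Branch term (8/13)*sqrt(1 - μ/(-1/5)): its argument vanishes at μ = -1/5, a square-root branch point, modulus 1/5.
The radius of convergence is the smallest modulus among the singular points: 1/5.
The branch term is analytic at 1 and contributes nothing to the residue; only the rational part matters.
At the order-2 pole 1 set g(μ) = (μ - (1))^2*(rational part) = -23*μ**2/34 - μ/14 + 21/17.
Order-2 pole: residue = g'(a); g'(1) = -339/238, so the residue is -339/238.
List the singular points by increasing real part (a conjugate pair: the negative imaginary part first).


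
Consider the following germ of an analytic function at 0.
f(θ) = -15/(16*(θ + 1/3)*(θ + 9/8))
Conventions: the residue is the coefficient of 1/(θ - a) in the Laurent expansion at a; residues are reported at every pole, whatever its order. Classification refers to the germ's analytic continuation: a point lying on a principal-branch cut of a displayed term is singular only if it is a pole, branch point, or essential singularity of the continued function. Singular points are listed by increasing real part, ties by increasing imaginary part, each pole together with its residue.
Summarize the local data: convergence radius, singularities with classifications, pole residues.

Denominator factor (θ + 9/8): pole of order 1 at -9/8, modulus 9/8.
Denominator factor (θ + 1/3): pole of order 1 at -1/3, modulus 1/3.
The radius of convergence is the smallest modulus among the singular points: 1/3.
At the order-1 pole -9/8 set g(θ) = (θ - (-9/8))*f(θ) = -15/(16*(θ + 1/3)).
Simple pole: residue = g(a) at a = -9/8, which is 45/38.
At the order-1 pole -1/3 set g(θ) = (θ - (-1/3))*f(θ) = -15/(16*(θ + 9/8)).
Simple pole: residue = g(a) at a = -1/3, which is -45/38.
List the singular points by increasing real part (a conjugate pair: the negative imaginary part first).

Radius of convergence at 0: 1/3.
At -9/8: a pole of order 1; residue 45/38.
At -1/3: a pole of order 1; residue -45/38.


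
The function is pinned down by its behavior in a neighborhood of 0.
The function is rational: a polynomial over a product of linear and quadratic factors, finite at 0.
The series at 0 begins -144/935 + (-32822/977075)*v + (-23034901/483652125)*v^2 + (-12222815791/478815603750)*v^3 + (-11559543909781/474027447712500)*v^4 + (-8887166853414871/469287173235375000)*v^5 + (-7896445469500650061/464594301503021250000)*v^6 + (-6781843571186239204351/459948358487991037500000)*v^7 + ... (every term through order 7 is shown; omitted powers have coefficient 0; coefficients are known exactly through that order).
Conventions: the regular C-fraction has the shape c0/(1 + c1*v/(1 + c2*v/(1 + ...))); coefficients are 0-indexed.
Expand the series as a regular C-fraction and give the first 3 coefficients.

Taylor coefficients (read off): a_0 = -144/935, a_1 = -32822/977075, a_2 = -23034901/483652125.
c0 = a_0 = -144/935. Peel one level at a time: if S = 1 + c*v/S' with S'(0) = 1, then c is the v-coefficient of S and S' = c*v/(S - 1).
S_1 = c0/f = 1 + (-16411/75240)*v + (-2992589/11436480)*v^2 + ...; c1 = -16411/75240.
S_2 = c1*v/(S_1 - 1) = 1 + (-2992589/2494472)*v + ...; c2 = -2992589/2494472.

The regular C-fraction coefficients are [-144/935, -16411/75240, -2992589/2494472].


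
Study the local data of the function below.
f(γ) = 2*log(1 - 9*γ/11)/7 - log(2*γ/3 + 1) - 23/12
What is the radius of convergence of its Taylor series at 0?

The radius of convergence is 11/9.

Branch term (2/7)*log(1 - γ/(11/9)): its argument vanishes at γ = 11/9, a logarithmic branch point, modulus 11/9.
Branch term (-1)*log(1 - γ/(-3/2)): its argument vanishes at γ = -3/2, a logarithmic branch point, modulus 3/2.
The radius of convergence is the smallest modulus among the singular points: 11/9.


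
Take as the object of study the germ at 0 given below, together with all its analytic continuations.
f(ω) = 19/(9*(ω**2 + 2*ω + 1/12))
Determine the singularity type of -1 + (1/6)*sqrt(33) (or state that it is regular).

The denominator factor ω**2 + 2*ω + 1/12 vanishes at -1 + (1/6)*sqrt(33) and appears to the power 1; the numerator there equals 19/9, nonzero, and no other factor vanishes.
Hence a pole whose order is the multiplicity, 1.

The point is a pole of order 1.


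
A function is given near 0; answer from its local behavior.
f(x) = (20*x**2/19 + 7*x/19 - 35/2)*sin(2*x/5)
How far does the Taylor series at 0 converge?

The radius of convergence is infinite.

The factor sin(2*x/5) is entire and contributes no finite singular point.
The polynomial part has no poles.
No finite singular points: the Taylor series at 0 converges everywhere.


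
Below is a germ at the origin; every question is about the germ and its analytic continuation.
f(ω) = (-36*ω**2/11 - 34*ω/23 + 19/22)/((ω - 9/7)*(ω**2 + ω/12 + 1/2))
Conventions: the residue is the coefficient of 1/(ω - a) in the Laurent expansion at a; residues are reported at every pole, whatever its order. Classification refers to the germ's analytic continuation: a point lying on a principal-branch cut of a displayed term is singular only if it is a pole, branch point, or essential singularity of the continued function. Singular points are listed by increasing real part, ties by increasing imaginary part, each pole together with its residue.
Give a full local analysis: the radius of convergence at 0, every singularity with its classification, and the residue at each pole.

Denominator factor (ω**2 + ω/12 + 1/2): discriminant -287/144, complex-conjugate roots (-1/24) + ((1/24)*sqrt(287))*i and (-1/24) - ((1/24)*sqrt(287))*i; poles of order 1, moduli (1/2)*sqrt(2) and (1/2)*sqrt(2).
Denominator factor (ω - 9/7): pole of order 1 at 9/7, modulus 9/7.
The radius of convergence is the smallest modulus among the singular points: (1/2)*sqrt(2).
The factor ω**2 + ω/12 + 1/2 splits as (ω - a)(ω - a') with a = (-1/24) - ((1/24)*sqrt(287))*i, a' = (-1/24) + ((1/24)*sqrt(287))*i. At the order-1 pole a set g(ω) = (ω - a)*f(ω) = [(-36*ω**2/11 - 34*ω/23 + 19/22)/(ω - 9/7)] / (ω - a').
Simple pole: residue = g(a) at a = (-1/24) - ((1/24)*sqrt(287))*i, which is (-23555/112079) - ((338825/4595239)*sqrt(287))*i.
The factor ω**2 + ω/12 + 1/2 splits as (ω - a)(ω - a') with a = (-1/24) + ((1/24)*sqrt(287))*i, a' = (-1/24) - ((1/24)*sqrt(287))*i. At the order-1 pole a set g(ω) = (ω - a)*f(ω) = [(-36*ω**2/11 - 34*ω/23 + 19/22)/(ω - 9/7)] / (ω - a').
Simple pole: residue = g(a) at a = (-1/24) + ((1/24)*sqrt(287))*i, which is (-23555/112079) + ((338825/4595239)*sqrt(287))*i.
At the order-1 pole 9/7 set g(ω) = (ω - (9/7))*f(ω) = (-36*ω**2/11 - 34*ω/23 + 19/22)/(ω**2 + ω/12 + 1/2).
Simple pole: residue = g(a) at a = 9/7, which is -319694/112079.
List the singular points by increasing real part (a conjugate pair: the negative imaginary part first).

Radius of convergence at 0: (1/2)*sqrt(2).
At (-1/24) - ((1/24)*sqrt(287))*i: a pole of order 1; residue (-23555/112079) - ((338825/4595239)*sqrt(287))*i.
At (-1/24) + ((1/24)*sqrt(287))*i: a pole of order 1; residue (-23555/112079) + ((338825/4595239)*sqrt(287))*i.
At 9/7: a pole of order 1; residue -319694/112079.


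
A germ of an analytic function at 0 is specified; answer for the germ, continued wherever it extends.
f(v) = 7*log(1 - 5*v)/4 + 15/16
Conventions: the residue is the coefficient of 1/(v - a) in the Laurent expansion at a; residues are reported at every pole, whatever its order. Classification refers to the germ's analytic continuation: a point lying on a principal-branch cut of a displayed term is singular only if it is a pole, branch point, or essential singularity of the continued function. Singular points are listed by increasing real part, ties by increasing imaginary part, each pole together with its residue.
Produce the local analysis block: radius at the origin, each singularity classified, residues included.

Radius of convergence at 0: 1/5.
At 1/5: a logarithmic branch point.

Branch term (7/4)*log(1 - v/(1/5)): its argument vanishes at v = 1/5, a logarithmic branch point, modulus 1/5.
The radius of convergence is the smallest modulus among the singular points: 1/5.


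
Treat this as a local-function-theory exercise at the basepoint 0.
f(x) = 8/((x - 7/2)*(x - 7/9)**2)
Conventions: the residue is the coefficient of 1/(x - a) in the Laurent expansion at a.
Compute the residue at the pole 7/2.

The residue is 2592/2401.

At the order-1 pole 7/2 set g(x) = (x - (7/2))*f(x) = 8/(x - 7/9)**2.
Simple pole: residue = g(a) at a = 7/2, which is 2592/2401.


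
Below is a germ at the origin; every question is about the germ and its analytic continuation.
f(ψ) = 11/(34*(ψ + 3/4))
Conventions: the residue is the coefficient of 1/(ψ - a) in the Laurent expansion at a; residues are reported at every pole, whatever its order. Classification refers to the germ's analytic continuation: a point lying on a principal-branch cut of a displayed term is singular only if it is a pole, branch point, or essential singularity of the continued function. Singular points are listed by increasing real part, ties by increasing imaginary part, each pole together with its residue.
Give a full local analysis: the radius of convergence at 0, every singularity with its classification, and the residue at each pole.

Denominator factor (ψ + 3/4): pole of order 1 at -3/4, modulus 3/4.
The radius of convergence is the smallest modulus among the singular points: 3/4.
At the order-1 pole -3/4 set g(ψ) = (ψ - (-3/4))*f(ψ) = 11/34.
Simple pole: residue = g(a) at a = -3/4, which is 11/34.

Radius of convergence at 0: 3/4.
At -3/4: a pole of order 1; residue 11/34.


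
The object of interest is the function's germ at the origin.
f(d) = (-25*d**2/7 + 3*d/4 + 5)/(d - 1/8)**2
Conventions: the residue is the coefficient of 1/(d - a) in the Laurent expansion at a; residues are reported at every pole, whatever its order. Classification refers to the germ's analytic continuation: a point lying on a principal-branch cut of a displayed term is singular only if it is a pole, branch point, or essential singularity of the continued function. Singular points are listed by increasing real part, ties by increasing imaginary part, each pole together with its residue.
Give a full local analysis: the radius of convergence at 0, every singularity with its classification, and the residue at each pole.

Radius of convergence at 0: 1/8.
At 1/8: a pole of order 2; residue -1/7.

Denominator factor (d - 1/8)^2: pole of order 2 at 1/8, modulus 1/8.
The radius of convergence is the smallest modulus among the singular points: 1/8.
At the order-2 pole 1/8 set g(d) = (d - (1/8))^2*f(d) = -25*d**2/7 + 3*d/4 + 5.
Order-2 pole: residue = g'(a); g'(1/8) = -1/7, so the residue is -1/7.


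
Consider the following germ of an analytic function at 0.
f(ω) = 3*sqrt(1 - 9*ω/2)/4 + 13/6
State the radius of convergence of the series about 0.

Branch term (3/4)*sqrt(1 - ω/(2/9)): its argument vanishes at ω = 2/9, a square-root branch point, modulus 2/9.
The radius of convergence is the smallest modulus among the singular points: 2/9.

The radius of convergence is 2/9.


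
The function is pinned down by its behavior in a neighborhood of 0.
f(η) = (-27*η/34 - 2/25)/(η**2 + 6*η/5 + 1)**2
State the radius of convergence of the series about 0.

Denominator factor (η**2 + 6*η/5 + 1)^2: discriminant -64/25, complex-conjugate roots (-3/5) + (4/5)*i and (-3/5) - (4/5)*i; poles of order 2, moduli 1 and 1.
The radius of convergence is the smallest modulus among the singular points: 1.

The radius of convergence is 1.


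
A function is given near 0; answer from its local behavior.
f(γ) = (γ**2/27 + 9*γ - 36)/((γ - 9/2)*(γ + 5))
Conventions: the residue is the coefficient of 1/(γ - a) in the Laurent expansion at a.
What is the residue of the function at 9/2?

At the order-1 pole 9/2 set g(γ) = (γ - (9/2))*f(γ) = (γ**2/27 + 9*γ - 36)/(γ + 5).
Simple pole: residue = g(a) at a = 9/2, which is 21/38.

The residue is 21/38.


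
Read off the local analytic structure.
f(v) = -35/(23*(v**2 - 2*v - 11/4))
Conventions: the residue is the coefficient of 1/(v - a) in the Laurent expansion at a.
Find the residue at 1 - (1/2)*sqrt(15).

The residue is (7/69)*sqrt(15).

The factor v**2 - 2*v - 11/4 splits as (v - a)(v - a') with a = 1 - (1/2)*sqrt(15), a' = 1 + (1/2)*sqrt(15). At the order-1 pole a set g(v) = (v - a)*f(v) = [-35/23] / (v - a').
Simple pole: residue = g(a) at a = 1 - (1/2)*sqrt(15), which is (7/69)*sqrt(15).


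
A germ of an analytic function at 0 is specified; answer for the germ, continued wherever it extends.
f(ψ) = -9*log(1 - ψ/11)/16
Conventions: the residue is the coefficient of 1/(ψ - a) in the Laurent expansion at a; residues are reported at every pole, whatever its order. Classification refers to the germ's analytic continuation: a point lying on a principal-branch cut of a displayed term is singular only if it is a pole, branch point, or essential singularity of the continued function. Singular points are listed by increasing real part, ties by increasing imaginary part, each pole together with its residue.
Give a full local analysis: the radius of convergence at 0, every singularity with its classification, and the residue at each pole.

Radius of convergence at 0: 11.
At 11: a logarithmic branch point.

Branch term (-9/16)*log(1 - ψ/(11)): its argument vanishes at ψ = 11, a logarithmic branch point, modulus 11.
The radius of convergence is the smallest modulus among the singular points: 11.


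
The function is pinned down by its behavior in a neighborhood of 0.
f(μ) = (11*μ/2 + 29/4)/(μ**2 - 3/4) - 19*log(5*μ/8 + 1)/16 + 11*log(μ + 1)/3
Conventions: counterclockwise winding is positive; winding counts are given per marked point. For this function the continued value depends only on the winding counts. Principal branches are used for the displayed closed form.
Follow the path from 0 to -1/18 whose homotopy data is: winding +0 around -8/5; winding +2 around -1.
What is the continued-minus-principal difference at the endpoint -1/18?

The rational part is single-valued and drops out of the difference; each branch term changes only by its own monodromy.
(11/3)*log(1 - μ/(-1)): each positive loop around -1 adds 2*pi*i to the log, so winding +2 contributes (11/3)*(2)*2*pi*i = (44/3)*pi*i.
(-19/16)*log(1 - μ/(-8/5)): winding 0 around -8/5, so this term returns to its principal value, contribution 0.
Summing the contributions at μ = -1/18 gives (44/3)*pi*i.

Continued minus principal equals (44/3)*pi*i.


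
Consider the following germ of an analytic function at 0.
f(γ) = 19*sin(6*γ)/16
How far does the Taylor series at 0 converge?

The factor -sin(6*γ) is entire and contributes no finite singular point.
The polynomial part has no poles.
No finite singular points: the Taylor series at 0 converges everywhere.

The radius of convergence is infinite.


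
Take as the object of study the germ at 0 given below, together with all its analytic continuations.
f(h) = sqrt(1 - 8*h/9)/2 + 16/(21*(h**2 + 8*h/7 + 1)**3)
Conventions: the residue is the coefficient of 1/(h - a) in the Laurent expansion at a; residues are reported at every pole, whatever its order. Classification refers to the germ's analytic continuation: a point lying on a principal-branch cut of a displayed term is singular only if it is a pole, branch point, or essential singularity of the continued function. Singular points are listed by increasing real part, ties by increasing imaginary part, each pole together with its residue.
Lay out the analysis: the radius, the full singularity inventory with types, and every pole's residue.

Radius of convergence at 0: 1.
At (-4/7) - ((1/7)*sqrt(33))*i: a pole of order 3; residue ((2401/35937)*sqrt(33))*i.
At (-4/7) + ((1/7)*sqrt(33))*i: a pole of order 3; residue -((2401/35937)*sqrt(33))*i.
At 9/8: an algebraic (square-root) branch point.

Denominator factor (h**2 + 8*h/7 + 1)^3: discriminant -132/49, complex-conjugate roots (-4/7) + ((1/7)*sqrt(33))*i and (-4/7) - ((1/7)*sqrt(33))*i; poles of order 3, moduli 1 and 1.
Branch term (1/2)*sqrt(1 - h/(9/8)): its argument vanishes at h = 9/8, a square-root branch point, modulus 9/8.
The radius of convergence is the smallest modulus among the singular points: 1.
The branch term is analytic at (-4/7) - ((1/7)*sqrt(33))*i and contributes nothing to the residue; only the rational part matters.
The factor h**2 + 8*h/7 + 1 splits as (h - a)(h - a') with a = (-4/7) - ((1/7)*sqrt(33))*i, a' = (-4/7) + ((1/7)*sqrt(33))*i. At the order-3 pole a set g(h) = (h - a)^3*(rational part) = [16/21] / (h - a')^3.
Order-3 pole: residue = g''(a)/2; g''((-4/7) - ((1/7)*sqrt(33))*i) = ((4802/35937)*sqrt(33))*i, so the residue is ((2401/35937)*sqrt(33))*i.
The branch term is analytic at (-4/7) + ((1/7)*sqrt(33))*i and contributes nothing to the residue; only the rational part matters.
The factor h**2 + 8*h/7 + 1 splits as (h - a)(h - a') with a = (-4/7) + ((1/7)*sqrt(33))*i, a' = (-4/7) - ((1/7)*sqrt(33))*i. At the order-3 pole a set g(h) = (h - a)^3*(rational part) = [16/21] / (h - a')^3.
Order-3 pole: residue = g''(a)/2; g''((-4/7) + ((1/7)*sqrt(33))*i) = -((4802/35937)*sqrt(33))*i, so the residue is -((2401/35937)*sqrt(33))*i.
List the singular points by increasing real part (a conjugate pair: the negative imaginary part first).


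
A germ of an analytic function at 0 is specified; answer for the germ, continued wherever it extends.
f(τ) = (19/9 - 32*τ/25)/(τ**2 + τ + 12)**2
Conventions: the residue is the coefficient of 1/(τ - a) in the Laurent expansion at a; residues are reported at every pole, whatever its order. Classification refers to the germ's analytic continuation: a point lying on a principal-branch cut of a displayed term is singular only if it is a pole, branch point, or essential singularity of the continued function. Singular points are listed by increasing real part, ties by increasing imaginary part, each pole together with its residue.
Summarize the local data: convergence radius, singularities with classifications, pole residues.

Denominator factor (τ**2 + τ + 12)^2: discriminant -47, complex-conjugate roots (-1/2) + ((1/2)*sqrt(47))*i and (-1/2) - ((1/2)*sqrt(47))*i; poles of order 2, moduli (2)*sqrt(3) and (2)*sqrt(3).
The radius of convergence is the smallest modulus among the singular points: (2)*sqrt(3).
The factor τ**2 + τ + 12 splits as (τ - a)(τ - a') with a = (-1/2) - ((1/2)*sqrt(47))*i, a' = (-1/2) + ((1/2)*sqrt(47))*i. At the order-2 pole a set g(τ) = (τ - a)^2*f(τ) = [19/9 - 32*τ/25] / (τ - a')^2.
Order-2 pole: residue = g'(a); g'((-1/2) - ((1/2)*sqrt(47))*i) = ((1238/497025)*sqrt(47))*i, so the residue is ((1238/497025)*sqrt(47))*i.
The factor τ**2 + τ + 12 splits as (τ - a)(τ - a') with a = (-1/2) + ((1/2)*sqrt(47))*i, a' = (-1/2) - ((1/2)*sqrt(47))*i. At the order-2 pole a set g(τ) = (τ - a)^2*f(τ) = [19/9 - 32*τ/25] / (τ - a')^2.
Order-2 pole: residue = g'(a); g'((-1/2) + ((1/2)*sqrt(47))*i) = -((1238/497025)*sqrt(47))*i, so the residue is -((1238/497025)*sqrt(47))*i.
List the singular points by increasing real part (a conjugate pair: the negative imaginary part first).

Radius of convergence at 0: (2)*sqrt(3).
At (-1/2) - ((1/2)*sqrt(47))*i: a pole of order 2; residue ((1238/497025)*sqrt(47))*i.
At (-1/2) + ((1/2)*sqrt(47))*i: a pole of order 2; residue -((1238/497025)*sqrt(47))*i.


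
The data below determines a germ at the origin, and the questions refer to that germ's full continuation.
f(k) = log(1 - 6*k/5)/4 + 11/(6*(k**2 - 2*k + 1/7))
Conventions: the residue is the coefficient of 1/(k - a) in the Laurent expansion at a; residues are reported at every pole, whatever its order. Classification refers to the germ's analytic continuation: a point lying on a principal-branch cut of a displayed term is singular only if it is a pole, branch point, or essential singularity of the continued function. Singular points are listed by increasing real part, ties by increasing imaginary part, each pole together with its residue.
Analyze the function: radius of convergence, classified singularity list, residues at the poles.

Denominator factor (k**2 - 2*k + 1/7): discriminant 24/7, real irrational roots 1 + (1/7)*sqrt(42) and 1 - (1/7)*sqrt(42); poles of order 1, moduli 1 + (1/7)*sqrt(42) and 1 - (1/7)*sqrt(42).
Branch term (1/4)*log(1 - k/(5/6)): its argument vanishes at k = 5/6, a logarithmic branch point, modulus 5/6.
The radius of convergence is the smallest modulus among the singular points: 1 - (1/7)*sqrt(42).
The branch term is analytic at 1 - (1/7)*sqrt(42) and contributes nothing to the residue; only the rational part matters.
The factor k**2 - 2*k + 1/7 splits as (k - a)(k - a') with a = 1 - (1/7)*sqrt(42), a' = 1 + (1/7)*sqrt(42). At the order-1 pole a set g(k) = (k - a)*(rational part) = [11/6] / (k - a').
Simple pole: residue = g(a) at a = 1 - (1/7)*sqrt(42), which is -(11/72)*sqrt(42).
The branch term is analytic at 1 + (1/7)*sqrt(42) and contributes nothing to the residue; only the rational part matters.
The factor k**2 - 2*k + 1/7 splits as (k - a)(k - a') with a = 1 + (1/7)*sqrt(42), a' = 1 - (1/7)*sqrt(42). At the order-1 pole a set g(k) = (k - a)*(rational part) = [11/6] / (k - a').
Simple pole: residue = g(a) at a = 1 + (1/7)*sqrt(42), which is (11/72)*sqrt(42).
List the singular points by increasing real part (a conjugate pair: the negative imaginary part first).

Radius of convergence at 0: 1 - (1/7)*sqrt(42).
At 1 - (1/7)*sqrt(42): a pole of order 1; residue -(11/72)*sqrt(42).
At 5/6: a logarithmic branch point.
At 1 + (1/7)*sqrt(42): a pole of order 1; residue (11/72)*sqrt(42).


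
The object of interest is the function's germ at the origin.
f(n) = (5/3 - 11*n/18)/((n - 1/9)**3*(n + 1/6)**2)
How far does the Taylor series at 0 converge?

The radius of convergence is 1/9.

Denominator factor (n + 1/6)^2: pole of order 2 at -1/6, modulus 1/6.
Denominator factor (n - 1/9)^3: pole of order 3 at 1/9, modulus 1/9.
The radius of convergence is the smallest modulus among the singular points: 1/9.


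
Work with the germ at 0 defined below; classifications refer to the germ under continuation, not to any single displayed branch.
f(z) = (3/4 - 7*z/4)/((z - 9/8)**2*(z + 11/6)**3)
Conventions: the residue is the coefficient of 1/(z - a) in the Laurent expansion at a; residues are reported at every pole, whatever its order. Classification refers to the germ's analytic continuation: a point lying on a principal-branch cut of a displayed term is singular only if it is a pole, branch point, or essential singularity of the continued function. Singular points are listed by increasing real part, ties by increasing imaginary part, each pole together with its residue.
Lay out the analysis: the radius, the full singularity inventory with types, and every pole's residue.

Radius of convergence at 0: 9/8.
At -11/6: a pole of order 3; residue 504576/25411681.
At 9/8: a pole of order 2; residue -504576/25411681.

Denominator factor (z + 11/6)^3: pole of order 3 at -11/6, modulus 11/6.
Denominator factor (z - 9/8)^2: pole of order 2 at 9/8, modulus 9/8.
The radius of convergence is the smallest modulus among the singular points: 9/8.
At the order-3 pole -11/6 set g(z) = (z - (-11/6))^3*f(z) = (3/4 - 7*z/4)/(z - 9/8)**2.
Order-3 pole: residue = g''(a)/2; g''(-11/6) = 1009152/25411681, so the residue is 504576/25411681.
At the order-2 pole 9/8 set g(z) = (z - (9/8))^2*f(z) = (3/4 - 7*z/4)/(z + 11/6)**3.
Order-2 pole: residue = g'(a); g'(9/8) = -504576/25411681, so the residue is -504576/25411681.
List the singular points by increasing real part (a conjugate pair: the negative imaginary part first).


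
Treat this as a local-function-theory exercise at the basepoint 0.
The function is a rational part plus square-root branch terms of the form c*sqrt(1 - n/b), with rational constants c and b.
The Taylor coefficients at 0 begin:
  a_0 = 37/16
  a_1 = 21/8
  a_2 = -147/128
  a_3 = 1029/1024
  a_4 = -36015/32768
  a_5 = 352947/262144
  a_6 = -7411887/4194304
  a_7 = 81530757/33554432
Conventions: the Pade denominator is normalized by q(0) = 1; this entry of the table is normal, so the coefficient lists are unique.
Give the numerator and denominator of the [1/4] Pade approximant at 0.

The Pade approximant has numerator coefficients [37/16, 1483096321/360716416]; denominator coefficients [1, 14492317/22544776, -5254515/22544776, 13460349/90179104, -515007297/5771462656].

Taylor coefficients needed (read off): a_0 = 37/16, a_1 = 21/8, a_2 = -147/128, a_3 = 1029/1024, a_4 = -36015/32768, a_5 = 352947/262144.
Write the denominator as Q(n) = 1 + q1*n + q2*n^2 + q3*n^3 + q4*n^4. Requiring Q*f - P = O(n^6) with deg P <= 1 kills the coefficients of n^2..n^5 in Q*f:
  n^2: a_2 + q1*a_1 + q2*a_0 = 0, i.e. -147/128 + (21/8)*q1 + (37/16)*q2 = 0.
  n^3: a_3 + q1*a_2 + q2*a_1 + q3*a_0 = 0, i.e. 1029/1024 + (-147/128)*q1 + (21/8)*q2 + (37/16)*q3 = 0.
  n^4: a_4 + q1*a_3 + q2*a_2 + q3*a_1 + q4*a_0 = 0, i.e. -36015/32768 + (1029/1024)*q1 + (-147/128)*q2 + (21/8)*q3 + (37/16)*q4 = 0.
  n^5: a_5 + q1*a_4 + q2*a_3 + q3*a_2 + q4*a_1 = 0, i.e. 352947/262144 + (-36015/32768)*q1 + (1029/1024)*q2 + (-147/128)*q3 + (21/8)*q4 = 0.
Solving this linear system: q1 = 14492317/22544776, q2 = -5254515/22544776, q3 = 13460349/90179104, q4 = -515007297/5771462656.
The numerator is Q*f truncated at degree 1: P0 = a_0 = 37/16; P1 = a_1 + q1*a_0 = 1483096321/360716416.


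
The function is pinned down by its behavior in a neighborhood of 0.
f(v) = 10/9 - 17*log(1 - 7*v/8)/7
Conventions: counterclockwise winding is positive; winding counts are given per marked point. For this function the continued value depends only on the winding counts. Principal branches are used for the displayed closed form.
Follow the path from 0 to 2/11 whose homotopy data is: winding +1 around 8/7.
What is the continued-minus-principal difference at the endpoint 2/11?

The rational part is single-valued and drops out of the difference; each branch term changes only by its own monodromy.
(-17/7)*log(1 - v/(8/7)): each positive loop around 8/7 adds 2*pi*i to the log, so winding +1 contributes (-17/7)*(1)*2*pi*i = -(34/7)*pi*i.
Summing the contributions at v = 2/11 gives -(34/7)*pi*i.

Continued minus principal equals -(34/7)*pi*i.


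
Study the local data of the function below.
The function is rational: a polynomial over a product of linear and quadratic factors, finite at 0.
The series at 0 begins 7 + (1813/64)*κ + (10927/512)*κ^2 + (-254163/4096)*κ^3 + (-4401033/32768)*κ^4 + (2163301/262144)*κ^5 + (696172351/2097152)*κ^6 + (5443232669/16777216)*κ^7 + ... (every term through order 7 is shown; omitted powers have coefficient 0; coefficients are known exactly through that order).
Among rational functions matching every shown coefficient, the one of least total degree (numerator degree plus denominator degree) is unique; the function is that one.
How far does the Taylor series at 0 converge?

The radius of convergence is (2/7)*sqrt(7).

No rational of total degree below 6 reproduces all 8 coefficients; solving the [2/4] Pade equations on them gives f(κ) = (17*κ**2/32 + 21*κ/4 + 16/7)/(κ**2 - κ/2 + 4/7)**2, whose expansion matches every shown term.
Denominator factor (κ**2 - κ/2 + 4/7)^2: discriminant -57/28, complex-conjugate roots (1/4) + ((1/28)*sqrt(399))*i and (1/4) - ((1/28)*sqrt(399))*i; poles of order 2, moduli (2/7)*sqrt(7) and (2/7)*sqrt(7).
The radius of convergence is the smallest modulus among the singular points: (2/7)*sqrt(7).


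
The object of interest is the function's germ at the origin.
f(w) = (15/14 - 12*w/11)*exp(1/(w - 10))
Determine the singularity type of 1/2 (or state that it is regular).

There is no denominator, hence no pole anywhere.
The essential point of exp(1/(w - (10))) is 10, not 1/2.
So the germ continues analytically to 1/2.

The point is a regular point.


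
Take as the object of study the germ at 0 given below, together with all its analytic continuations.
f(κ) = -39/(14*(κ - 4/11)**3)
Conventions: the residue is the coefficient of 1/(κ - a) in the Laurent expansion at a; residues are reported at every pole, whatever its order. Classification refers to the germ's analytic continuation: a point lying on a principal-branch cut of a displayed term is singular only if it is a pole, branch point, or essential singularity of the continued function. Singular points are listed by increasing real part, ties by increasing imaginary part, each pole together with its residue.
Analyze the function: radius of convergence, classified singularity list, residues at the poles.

Radius of convergence at 0: 4/11.
At 4/11: a pole of order 3; residue 0.

Denominator factor (κ - 4/11)^3: pole of order 3 at 4/11, modulus 4/11.
The radius of convergence is the smallest modulus among the singular points: 4/11.
At the order-3 pole 4/11 set g(κ) = (κ - (4/11))^3*f(κ) = -39/14.
Order-3 pole: residue = g''(a)/2; g''(4/11) = 0, so the residue is 0.


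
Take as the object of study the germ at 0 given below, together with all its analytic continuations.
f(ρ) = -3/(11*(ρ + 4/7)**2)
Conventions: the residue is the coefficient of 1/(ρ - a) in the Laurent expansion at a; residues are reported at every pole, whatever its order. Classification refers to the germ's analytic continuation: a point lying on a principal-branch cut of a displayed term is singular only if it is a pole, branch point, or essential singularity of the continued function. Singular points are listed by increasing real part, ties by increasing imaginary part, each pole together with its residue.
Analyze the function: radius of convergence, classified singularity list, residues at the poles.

Radius of convergence at 0: 4/7.
At -4/7: a pole of order 2; residue 0.

Denominator factor (ρ + 4/7)^2: pole of order 2 at -4/7, modulus 4/7.
The radius of convergence is the smallest modulus among the singular points: 4/7.
At the order-2 pole -4/7 set g(ρ) = (ρ - (-4/7))^2*f(ρ) = -3/11.
Order-2 pole: residue = g'(a); g'(-4/7) = 0, so the residue is 0.


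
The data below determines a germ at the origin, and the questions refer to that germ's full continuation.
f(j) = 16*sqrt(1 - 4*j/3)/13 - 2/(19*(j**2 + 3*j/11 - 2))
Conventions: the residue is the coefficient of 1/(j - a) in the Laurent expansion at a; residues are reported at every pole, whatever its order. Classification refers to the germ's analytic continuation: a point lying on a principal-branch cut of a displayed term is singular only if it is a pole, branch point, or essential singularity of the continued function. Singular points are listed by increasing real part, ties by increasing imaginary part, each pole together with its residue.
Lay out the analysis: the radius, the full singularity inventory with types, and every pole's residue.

Denominator factor (j**2 + 3*j/11 - 2): discriminant 977/121, real irrational roots -3/22 + (1/22)*sqrt(977) and -3/22 - (1/22)*sqrt(977); poles of order 1, moduli -3/22 + (1/22)*sqrt(977) and 3/22 + (1/22)*sqrt(977).
Branch term (16/13)*sqrt(1 - j/(3/4)): its argument vanishes at j = 3/4, a square-root branch point, modulus 3/4.
The radius of convergence is the smallest modulus among the singular points: 3/4.
The branch term is analytic at -3/22 - (1/22)*sqrt(977) and contributes nothing to the residue; only the rational part matters.
The factor j**2 + 3*j/11 - 2 splits as (j - a)(j - a') with a = -3/22 - (1/22)*sqrt(977), a' = -3/22 + (1/22)*sqrt(977). At the order-1 pole a set g(j) = (j - a)*(rational part) = [-2/19] / (j - a').
Simple pole: residue = g(a) at a = -3/22 - (1/22)*sqrt(977), which is (22/18563)*sqrt(977).
The branch term is analytic at -3/22 + (1/22)*sqrt(977) and contributes nothing to the residue; only the rational part matters.
The factor j**2 + 3*j/11 - 2 splits as (j - a)(j - a') with a = -3/22 + (1/22)*sqrt(977), a' = -3/22 - (1/22)*sqrt(977). At the order-1 pole a set g(j) = (j - a)*(rational part) = [-2/19] / (j - a').
Simple pole: residue = g(a) at a = -3/22 + (1/22)*sqrt(977), which is -(22/18563)*sqrt(977).
List the singular points by increasing real part (a conjugate pair: the negative imaginary part first).

Radius of convergence at 0: 3/4.
At -3/22 - (1/22)*sqrt(977): a pole of order 1; residue (22/18563)*sqrt(977).
At 3/4: an algebraic (square-root) branch point.
At -3/22 + (1/22)*sqrt(977): a pole of order 1; residue -(22/18563)*sqrt(977).


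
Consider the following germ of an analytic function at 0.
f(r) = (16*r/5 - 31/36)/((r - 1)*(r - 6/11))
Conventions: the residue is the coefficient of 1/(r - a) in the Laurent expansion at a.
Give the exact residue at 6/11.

At the order-1 pole 6/11 set g(r) = (r - (6/11))*f(r) = (16*r/5 - 31/36)/(r - 1).
Simple pole: residue = g(a) at a = 6/11, which is -1751/900.

The residue is -1751/900.


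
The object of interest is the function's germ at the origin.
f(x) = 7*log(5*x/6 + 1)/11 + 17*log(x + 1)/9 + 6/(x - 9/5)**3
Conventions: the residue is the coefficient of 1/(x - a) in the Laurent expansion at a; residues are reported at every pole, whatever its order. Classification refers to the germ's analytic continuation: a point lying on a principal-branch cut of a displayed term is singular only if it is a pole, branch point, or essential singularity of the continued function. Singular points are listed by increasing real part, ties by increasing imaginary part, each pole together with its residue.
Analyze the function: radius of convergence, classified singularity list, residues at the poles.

Radius of convergence at 0: 1.
At -6/5: a logarithmic branch point.
At -1: a logarithmic branch point.
At 9/5: a pole of order 3; residue 0.

Denominator factor (x - 9/5)^3: pole of order 3 at 9/5, modulus 9/5.
Branch term (17/9)*log(1 - x/(-1)): its argument vanishes at x = -1, a logarithmic branch point, modulus 1.
Branch term (7/11)*log(1 - x/(-6/5)): its argument vanishes at x = -6/5, a logarithmic branch point, modulus 6/5.
The radius of convergence is the smallest modulus among the singular points: 1.
The branch terms are analytic at 9/5 and contribute nothing to the residue; only the rational part matters.
At the order-3 pole 9/5 set g(x) = (x - (9/5))^3*(rational part) = 6.
Order-3 pole: residue = g''(a)/2; g''(9/5) = 0, so the residue is 0.
List the singular points by increasing real part (a conjugate pair: the negative imaginary part first).
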